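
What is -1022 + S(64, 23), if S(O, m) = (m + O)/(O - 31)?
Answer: -11213/11 ≈ -1019.4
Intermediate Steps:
S(O, m) = (O + m)/(-31 + O)
-1022 + S(64, 23) = -1022 + (64 + 23)/(-31 + 64) = -1022 + 87/33 = -1022 + (1/33)*87 = -1022 + 29/11 = -11213/11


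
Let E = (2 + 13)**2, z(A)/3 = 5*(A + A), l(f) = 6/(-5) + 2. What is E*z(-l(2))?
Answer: -5400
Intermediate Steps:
l(f) = 4/5 (l(f) = 6*(-1/5) + 2 = -6/5 + 2 = 4/5)
z(A) = 30*A (z(A) = 3*(5*(A + A)) = 3*(5*(2*A)) = 3*(10*A) = 30*A)
E = 225 (E = 15**2 = 225)
E*z(-l(2)) = 225*(30*(-1*4/5)) = 225*(30*(-4/5)) = 225*(-24) = -5400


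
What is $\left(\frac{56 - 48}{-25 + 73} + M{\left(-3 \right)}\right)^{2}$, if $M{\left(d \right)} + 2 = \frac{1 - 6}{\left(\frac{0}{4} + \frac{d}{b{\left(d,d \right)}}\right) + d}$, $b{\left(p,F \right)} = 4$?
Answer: $\frac{1}{4} \approx 0.25$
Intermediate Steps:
$M{\left(d \right)} = -2 - \frac{4}{d}$ ($M{\left(d \right)} = -2 + \frac{1 - 6}{\left(\frac{0}{4} + \frac{d}{4}\right) + d} = -2 - \frac{5}{\left(0 \cdot \frac{1}{4} + d \frac{1}{4}\right) + d} = -2 - \frac{5}{\left(0 + \frac{d}{4}\right) + d} = -2 - \frac{5}{\frac{d}{4} + d} = -2 - \frac{5}{\frac{5}{4} d} = -2 - 5 \frac{4}{5 d} = -2 - \frac{4}{d}$)
$\left(\frac{56 - 48}{-25 + 73} + M{\left(-3 \right)}\right)^{2} = \left(\frac{56 - 48}{-25 + 73} - \left(2 + \frac{4}{-3}\right)\right)^{2} = \left(\frac{8}{48} - \frac{2}{3}\right)^{2} = \left(8 \cdot \frac{1}{48} + \left(-2 + \frac{4}{3}\right)\right)^{2} = \left(\frac{1}{6} - \frac{2}{3}\right)^{2} = \left(- \frac{1}{2}\right)^{2} = \frac{1}{4}$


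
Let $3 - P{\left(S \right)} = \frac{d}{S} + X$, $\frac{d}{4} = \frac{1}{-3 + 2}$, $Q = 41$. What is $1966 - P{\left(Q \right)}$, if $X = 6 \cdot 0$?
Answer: $\frac{80479}{41} \approx 1962.9$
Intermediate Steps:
$X = 0$
$d = -4$ ($d = \frac{4}{-3 + 2} = \frac{4}{-1} = 4 \left(-1\right) = -4$)
$P{\left(S \right)} = 3 + \frac{4}{S}$ ($P{\left(S \right)} = 3 - \left(- \frac{4}{S} + 0\right) = 3 - - \frac{4}{S} = 3 + \frac{4}{S}$)
$1966 - P{\left(Q \right)} = 1966 - \left(3 + \frac{4}{41}\right) = 1966 - \frac{127}{41} = \frac{80479}{41}$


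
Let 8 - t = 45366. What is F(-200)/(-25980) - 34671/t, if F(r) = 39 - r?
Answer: 444956009/589200420 ≈ 0.75519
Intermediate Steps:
t = -45358 (t = 8 - 1*45366 = 8 - 45366 = -45358)
F(-200)/(-25980) - 34671/t = (39 - 1*(-200))/(-25980) - 34671/(-45358) = (39 + 200)*(-1/25980) - 34671*(-1/45358) = 239*(-1/25980) + 34671/45358 = -239/25980 + 34671/45358 = 444956009/589200420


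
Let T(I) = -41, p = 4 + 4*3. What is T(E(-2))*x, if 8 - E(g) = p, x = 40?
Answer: -1640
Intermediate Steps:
p = 16 (p = 4 + 12 = 16)
E(g) = -8 (E(g) = 8 - 1*16 = 8 - 16 = -8)
T(E(-2))*x = -41*40 = -1640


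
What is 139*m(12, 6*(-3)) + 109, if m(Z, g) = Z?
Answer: 1777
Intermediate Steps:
139*m(12, 6*(-3)) + 109 = 139*12 + 109 = 1668 + 109 = 1777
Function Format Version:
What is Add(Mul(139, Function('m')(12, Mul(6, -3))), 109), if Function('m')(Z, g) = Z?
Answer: 1777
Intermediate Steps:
Add(Mul(139, Function('m')(12, Mul(6, -3))), 109) = Add(Mul(139, 12), 109) = Add(1668, 109) = 1777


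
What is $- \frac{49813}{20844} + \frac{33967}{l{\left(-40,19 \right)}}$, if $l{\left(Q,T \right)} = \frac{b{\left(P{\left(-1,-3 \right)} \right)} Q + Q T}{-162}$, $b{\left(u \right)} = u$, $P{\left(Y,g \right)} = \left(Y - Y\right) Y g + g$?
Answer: $\frac{14333179957}{1667520} \approx 8595.5$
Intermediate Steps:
$P{\left(Y,g \right)} = g$ ($P{\left(Y,g \right)} = 0 Y g + g = 0 g + g = 0 + g = g$)
$l{\left(Q,T \right)} = \frac{Q}{54} - \frac{Q T}{162}$ ($l{\left(Q,T \right)} = \frac{- 3 Q + Q T}{-162} = \left(- 3 Q + Q T\right) \left(- \frac{1}{162}\right) = \frac{Q}{54} - \frac{Q T}{162}$)
$- \frac{49813}{20844} + \frac{33967}{l{\left(-40,19 \right)}} = - \frac{49813}{20844} + \frac{33967}{\frac{1}{162} \left(-40\right) \left(3 - 19\right)} = \left(-49813\right) \frac{1}{20844} + \frac{33967}{\frac{1}{162} \left(-40\right) \left(3 - 19\right)} = - \frac{49813}{20844} + \frac{33967}{\frac{1}{162} \left(-40\right) \left(-16\right)} = - \frac{49813}{20844} + \frac{33967}{\frac{320}{81}} = - \frac{49813}{20844} + 33967 \cdot \frac{81}{320} = - \frac{49813}{20844} + \frac{2751327}{320} = \frac{14333179957}{1667520}$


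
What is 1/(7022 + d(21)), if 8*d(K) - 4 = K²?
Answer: 8/56621 ≈ 0.00014129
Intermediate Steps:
d(K) = ½ + K²/8
1/(7022 + d(21)) = 1/(7022 + (½ + (⅛)*21²)) = 1/(7022 + (½ + (⅛)*441)) = 1/(7022 + (½ + 441/8)) = 1/(7022 + 445/8) = 1/(56621/8) = 8/56621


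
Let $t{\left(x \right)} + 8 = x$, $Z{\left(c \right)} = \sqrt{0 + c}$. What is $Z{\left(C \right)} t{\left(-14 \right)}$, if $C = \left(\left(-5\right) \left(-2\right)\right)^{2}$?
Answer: $-220$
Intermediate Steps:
$C = 100$ ($C = 10^{2} = 100$)
$Z{\left(c \right)} = \sqrt{c}$
$t{\left(x \right)} = -8 + x$
$Z{\left(C \right)} t{\left(-14 \right)} = \sqrt{100} \left(-8 - 14\right) = 10 \left(-22\right) = -220$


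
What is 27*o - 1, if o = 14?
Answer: 377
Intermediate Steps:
27*o - 1 = 27*14 - 1 = 378 - 1 = 377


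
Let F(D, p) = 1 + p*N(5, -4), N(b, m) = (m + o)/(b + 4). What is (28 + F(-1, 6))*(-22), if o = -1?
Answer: -1694/3 ≈ -564.67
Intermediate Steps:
N(b, m) = (-1 + m)/(4 + b) (N(b, m) = (m - 1)/(b + 4) = (-1 + m)/(4 + b))
F(D, p) = 1 - 5*p/9 (F(D, p) = 1 + p*((-1 - 4)/(4 + 5)) = 1 + p*(-5/9) = 1 - 5*p/9)
(28 + F(-1, 6))*(-22) = (28 + (1 - 5/9*6))*(-22) = (28 + (1 - 10/3))*(-22) = (28 - 7/3)*(-22) = (77/3)*(-22) = -1694/3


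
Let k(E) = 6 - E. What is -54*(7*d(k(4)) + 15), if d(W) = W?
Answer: -1566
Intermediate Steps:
-54*(7*d(k(4)) + 15) = -54*(7*(6 - 1*4) + 15) = -54*(7*(6 - 4) + 15) = -54*(7*2 + 15) = -54*(14 + 15) = -54*29 = -1566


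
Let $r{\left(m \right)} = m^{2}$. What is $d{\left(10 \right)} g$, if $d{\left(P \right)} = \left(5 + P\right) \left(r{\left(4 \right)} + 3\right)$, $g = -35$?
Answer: $-9975$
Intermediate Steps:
$d{\left(P \right)} = 95 + 19 P$ ($d{\left(P \right)} = \left(5 + P\right) \left(4^{2} + 3\right) = \left(5 + P\right) \left(16 + 3\right) = \left(5 + P\right) 19 = 95 + 19 P$)
$d{\left(10 \right)} g = \left(95 + 19 \cdot 10\right) \left(-35\right) = \left(95 + 190\right) \left(-35\right) = 285 \left(-35\right) = -9975$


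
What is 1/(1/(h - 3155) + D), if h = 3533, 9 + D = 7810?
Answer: 378/2948779 ≈ 0.00012819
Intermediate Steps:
D = 7801 (D = -9 + 7810 = 7801)
1/(1/(h - 3155) + D) = 1/(1/(3533 - 3155) + 7801) = 1/(1/378 + 7801) = 1/(2948779/378) = 378/2948779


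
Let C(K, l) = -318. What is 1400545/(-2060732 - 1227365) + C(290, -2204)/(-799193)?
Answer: -1118260145339/2627824105721 ≈ -0.42555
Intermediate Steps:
1400545/(-2060732 - 1227365) + C(290, -2204)/(-799193) = 1400545/(-2060732 - 1227365) - 318/(-799193) = 1400545/(-3288097) - 318*(-1/799193) = 1400545*(-1/3288097) + 318/799193 = -1400545/3288097 + 318/799193 = -1118260145339/2627824105721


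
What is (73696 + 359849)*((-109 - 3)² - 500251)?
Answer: -211442931315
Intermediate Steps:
(73696 + 359849)*((-109 - 3)² - 500251) = 433545*((-112)² - 500251) = 433545*(12544 - 500251) = 433545*(-487707) = -211442931315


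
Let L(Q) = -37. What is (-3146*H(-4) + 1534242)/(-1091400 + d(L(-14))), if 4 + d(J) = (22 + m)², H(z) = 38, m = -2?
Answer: -707347/545502 ≈ -1.2967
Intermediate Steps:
d(J) = 396 (d(J) = -4 + (22 - 2)² = -4 + 20² = -4 + 400 = 396)
(-3146*H(-4) + 1534242)/(-1091400 + d(L(-14))) = (-3146*38 + 1534242)/(-1091400 + 396) = (-119548 + 1534242)/(-1091004) = 1414694*(-1/1091004) = -707347/545502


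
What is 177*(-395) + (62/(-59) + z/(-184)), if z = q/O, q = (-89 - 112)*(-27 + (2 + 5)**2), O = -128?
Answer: -48576683921/694784 ≈ -69916.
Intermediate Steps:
q = -4422 (q = -201*(-27 + 7**2) = -201*(-27 + 49) = -201*22 = -4422)
z = 2211/64 (z = -4422/(-128) = -4422*(-1/128) = 2211/64 ≈ 34.547)
177*(-395) + (62/(-59) + z/(-184)) = 177*(-395) + (62/(-59) + (2211/64)/(-184)) = -69915 + (62*(-1/59) + (2211/64)*(-1/184)) = -69915 + (-62/59 - 2211/11776) = -69915 - 860561/694784 = -48576683921/694784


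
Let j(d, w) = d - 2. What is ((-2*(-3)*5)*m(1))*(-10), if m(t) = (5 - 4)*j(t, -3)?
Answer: 300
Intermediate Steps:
j(d, w) = -2 + d
m(t) = -2 + t (m(t) = (5 - 4)*(-2 + t) = 1*(-2 + t) = -2 + t)
((-2*(-3)*5)*m(1))*(-10) = ((-2*(-3)*5)*(-2 + 1))*(-10) = ((6*5)*(-1))*(-10) = (30*(-1))*(-10) = -30*(-10) = 300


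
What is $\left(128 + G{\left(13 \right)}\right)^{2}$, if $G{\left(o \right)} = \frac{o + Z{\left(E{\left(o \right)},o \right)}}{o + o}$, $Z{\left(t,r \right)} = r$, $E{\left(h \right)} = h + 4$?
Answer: $16641$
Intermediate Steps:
$E{\left(h \right)} = 4 + h$
$G{\left(o \right)} = 1$ ($G{\left(o \right)} = \frac{o + o}{o + o} = \frac{2 o}{2 o} = 2 o \frac{1}{2 o} = 1$)
$\left(128 + G{\left(13 \right)}\right)^{2} = \left(128 + 1\right)^{2} = 129^{2} = 16641$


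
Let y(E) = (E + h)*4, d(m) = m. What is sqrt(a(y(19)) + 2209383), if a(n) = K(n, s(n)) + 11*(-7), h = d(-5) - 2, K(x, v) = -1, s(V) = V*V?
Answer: sqrt(2209305) ≈ 1486.4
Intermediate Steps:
s(V) = V**2
h = -7 (h = -5 - 2 = -7)
y(E) = -28 + 4*E (y(E) = (E - 7)*4 = (-7 + E)*4 = -28 + 4*E)
a(n) = -78 (a(n) = -1 + 11*(-7) = -1 - 77 = -78)
sqrt(a(y(19)) + 2209383) = sqrt(-78 + 2209383) = sqrt(2209305)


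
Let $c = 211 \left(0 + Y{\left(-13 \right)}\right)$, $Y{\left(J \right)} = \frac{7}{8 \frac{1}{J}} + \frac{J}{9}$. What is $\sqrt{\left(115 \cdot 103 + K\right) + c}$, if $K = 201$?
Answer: $\frac{\sqrt{1345118}}{12} \approx 96.649$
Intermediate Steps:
$Y{\left(J \right)} = \frac{71 J}{72}$ ($Y{\left(J \right)} = 7 \frac{J}{8} + J \frac{1}{9} = \frac{7 J}{8} + \frac{J}{9} = \frac{71 J}{72}$)
$c = - \frac{194753}{72}$ ($c = 211 \left(0 + \frac{71}{72} \left(-13\right)\right) = 211 \left(0 - \frac{923}{72}\right) = 211 \left(- \frac{923}{72}\right) = - \frac{194753}{72} \approx -2704.9$)
$\sqrt{\left(115 \cdot 103 + K\right) + c} = \sqrt{\left(115 \cdot 103 + 201\right) - \frac{194753}{72}} = \sqrt{\left(11845 + 201\right) - \frac{194753}{72}} = \sqrt{12046 - \frac{194753}{72}} = \sqrt{\frac{672559}{72}} = \frac{\sqrt{1345118}}{12}$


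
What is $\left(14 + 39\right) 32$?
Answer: $1696$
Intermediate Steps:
$\left(14 + 39\right) 32 = 53 \cdot 32 = 1696$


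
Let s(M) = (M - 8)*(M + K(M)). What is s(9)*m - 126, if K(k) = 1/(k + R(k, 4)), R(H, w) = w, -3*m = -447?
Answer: 15944/13 ≈ 1226.5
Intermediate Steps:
m = 149 (m = -1/3*(-447) = 149)
K(k) = 1/(4 + k) (K(k) = 1/(k + 4) = 1/(4 + k))
s(M) = (-8 + M)*(M + 1/(4 + M)) (s(M) = (M - 8)*(M + 1/(4 + M)) = (-8 + M)*(M + 1/(4 + M)))
s(9)*m - 126 = ((-8 + 9 + 9*(-8 + 9)*(4 + 9))/(4 + 9))*149 - 126 = ((-8 + 9 + 9*1*13)/13)*149 - 126 = ((-8 + 9 + 117)/13)*149 - 126 = ((1/13)*118)*149 - 126 = (118/13)*149 - 126 = 17582/13 - 126 = 15944/13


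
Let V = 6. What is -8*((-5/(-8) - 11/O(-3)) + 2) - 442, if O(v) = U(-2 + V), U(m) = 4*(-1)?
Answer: -485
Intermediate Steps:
U(m) = -4
O(v) = -4
-8*((-5/(-8) - 11/O(-3)) + 2) - 442 = -8*((-5/(-8) - 11/(-4)) + 2) - 442 = -8*((-5*(-1/8) - 11*(-1/4)) + 2) - 442 = -8*((5/8 + 11/4) + 2) - 442 = -8*(27/8 + 2) - 442 = -8*43/8 - 442 = -43 - 442 = -485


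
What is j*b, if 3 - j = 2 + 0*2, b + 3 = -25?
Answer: -28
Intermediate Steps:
b = -28 (b = -3 - 25 = -28)
j = 1 (j = 3 - (2 + 0*2) = 3 - (2 + 0) = 3 - 1*2 = 3 - 2 = 1)
j*b = 1*(-28) = -28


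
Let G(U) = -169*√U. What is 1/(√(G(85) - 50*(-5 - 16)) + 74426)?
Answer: 1/(74426 + I*√(-1050 + 169*√85)) ≈ 1.3436e-5 - 4.07e-9*I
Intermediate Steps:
1/(√(G(85) - 50*(-5 - 16)) + 74426) = 1/(√(-169*√85 - 50*(-5 - 16)) + 74426) = 1/(√(-169*√85 - 50*(-21)) + 74426) = 1/(√(-169*√85 + 1050) + 74426) = 1/(√(1050 - 169*√85) + 74426) = 1/(74426 + √(1050 - 169*√85))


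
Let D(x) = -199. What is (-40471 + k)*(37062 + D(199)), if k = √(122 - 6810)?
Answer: -1491882473 + 147452*I*√418 ≈ -1.4919e+9 + 3.0147e+6*I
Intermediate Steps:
k = 4*I*√418 (k = √(-6688) = 4*I*√418 ≈ 81.78*I)
(-40471 + k)*(37062 + D(199)) = (-40471 + 4*I*√418)*(37062 - 199) = (-40471 + 4*I*√418)*36863 = -1491882473 + 147452*I*√418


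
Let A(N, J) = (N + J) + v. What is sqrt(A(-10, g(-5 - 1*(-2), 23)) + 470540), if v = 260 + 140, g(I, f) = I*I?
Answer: 7*sqrt(9611) ≈ 686.25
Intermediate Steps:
g(I, f) = I**2
v = 400
A(N, J) = 400 + J + N (A(N, J) = (N + J) + 400 = (J + N) + 400 = 400 + J + N)
sqrt(A(-10, g(-5 - 1*(-2), 23)) + 470540) = sqrt((400 + (-5 - 1*(-2))**2 - 10) + 470540) = sqrt((400 + (-5 + 2)**2 - 10) + 470540) = sqrt((400 + (-3)**2 - 10) + 470540) = sqrt((400 + 9 - 10) + 470540) = sqrt(399 + 470540) = sqrt(470939) = 7*sqrt(9611)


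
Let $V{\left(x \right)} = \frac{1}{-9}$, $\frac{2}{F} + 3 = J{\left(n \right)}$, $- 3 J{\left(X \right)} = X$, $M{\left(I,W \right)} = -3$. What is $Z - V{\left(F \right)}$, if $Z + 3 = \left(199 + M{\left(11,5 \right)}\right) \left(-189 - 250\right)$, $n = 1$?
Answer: $- \frac{774422}{9} \approx -86047.0$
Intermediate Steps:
$J{\left(X \right)} = - \frac{X}{3}$
$F = - \frac{3}{5}$ ($F = \frac{2}{-3 - \frac{1}{3}} = \frac{2}{- \frac{10}{3}} = 2 \left(- \frac{3}{10}\right) = - \frac{3}{5} \approx -0.6$)
$Z = -86047$ ($Z = -3 + \left(199 - 3\right) \left(-189 - 250\right) = -3 + 196 \left(-439\right) = -3 - 86044 = -86047$)
$V{\left(x \right)} = - \frac{1}{9}$
$Z - V{\left(F \right)} = -86047 - - \frac{1}{9} = -86047 + \frac{1}{9} = - \frac{774422}{9}$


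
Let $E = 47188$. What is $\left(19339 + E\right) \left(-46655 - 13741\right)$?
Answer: $-4017964692$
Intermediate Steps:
$\left(19339 + E\right) \left(-46655 - 13741\right) = \left(19339 + 47188\right) \left(-46655 - 13741\right) = 66527 \left(-60396\right) = -4017964692$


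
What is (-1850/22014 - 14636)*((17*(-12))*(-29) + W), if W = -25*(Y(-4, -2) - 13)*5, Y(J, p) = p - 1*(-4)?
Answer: -1174575557707/11007 ≈ -1.0671e+8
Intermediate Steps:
Y(J, p) = 4 + p (Y(J, p) = p + 4 = 4 + p)
W = 1375 (W = -25*((4 - 2) - 13)*5 = -25*(2 - 13)*5 = -25*(-11)*5 = 275*5 = 1375)
(-1850/22014 - 14636)*((17*(-12))*(-29) + W) = (-1850/22014 - 14636)*((17*(-12))*(-29) + 1375) = (-1850*1/22014 - 14636)*(-204*(-29) + 1375) = (-925/11007 - 14636)*(5916 + 1375) = -161099377/11007*7291 = -1174575557707/11007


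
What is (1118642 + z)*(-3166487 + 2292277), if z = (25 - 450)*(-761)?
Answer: -1260669392070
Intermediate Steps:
z = 323425 (z = -425*(-761) = 323425)
(1118642 + z)*(-3166487 + 2292277) = (1118642 + 323425)*(-3166487 + 2292277) = 1442067*(-874210) = -1260669392070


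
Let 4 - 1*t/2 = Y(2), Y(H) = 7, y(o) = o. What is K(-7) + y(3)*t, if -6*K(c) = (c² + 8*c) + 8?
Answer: -109/6 ≈ -18.167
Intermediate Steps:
t = -6 (t = 8 - 2*7 = 8 - 14 = -6)
K(c) = -4/3 - 4*c/3 - c²/6 (K(c) = -((c² + 8*c) + 8)/6 = -(8 + c² + 8*c)/6 = -4/3 - 4*c/3 - c²/6)
K(-7) + y(3)*t = (-4/3 - 4/3*(-7) - ⅙*(-7)²) + 3*(-6) = (-4/3 + 28/3 - ⅙*49) - 18 = (-4/3 + 28/3 - 49/6) - 18 = -⅙ - 18 = -109/6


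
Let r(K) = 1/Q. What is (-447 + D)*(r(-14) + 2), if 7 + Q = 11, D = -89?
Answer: -1206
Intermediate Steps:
Q = 4 (Q = -7 + 11 = 4)
r(K) = 1/4
(-447 + D)*(r(-14) + 2) = (-447 - 89)*(1/4 + 2) = -536*9/4 = -1206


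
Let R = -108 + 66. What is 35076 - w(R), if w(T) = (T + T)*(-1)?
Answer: 34992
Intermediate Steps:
R = -42
w(T) = -2*T (w(T) = (2*T)*(-1) = -2*T)
35076 - w(R) = 35076 - (-2)*(-42) = 35076 - 1*84 = 35076 - 84 = 34992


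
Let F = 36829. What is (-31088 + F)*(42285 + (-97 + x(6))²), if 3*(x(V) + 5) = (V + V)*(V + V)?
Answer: 259498941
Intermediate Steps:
x(V) = -5 + 4*V²/3 (x(V) = -5 + ((V + V)*(V + V))/3 = -5 + ((2*V)*(2*V))/3 = -5 + (4*V²)/3 = -5 + 4*V²/3)
(-31088 + F)*(42285 + (-97 + x(6))²) = (-31088 + 36829)*(42285 + (-97 + (-5 + (4/3)*6²))²) = 5741*(42285 + (-97 + (-5 + (4/3)*36))²) = 5741*(42285 + (-97 + (-5 + 48))²) = 5741*(42285 + (-97 + 43)²) = 5741*(42285 + (-54)²) = 5741*(42285 + 2916) = 5741*45201 = 259498941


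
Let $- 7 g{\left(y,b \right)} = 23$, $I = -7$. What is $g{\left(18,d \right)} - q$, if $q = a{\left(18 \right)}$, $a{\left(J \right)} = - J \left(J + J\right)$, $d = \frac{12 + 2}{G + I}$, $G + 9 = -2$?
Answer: $\frac{4513}{7} \approx 644.71$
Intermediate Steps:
$G = -11$ ($G = -9 - 2 = -11$)
$d = - \frac{7}{9}$ ($d = \frac{12 + 2}{-11 - 7} = \frac{14}{-18} = 14 \left(- \frac{1}{18}\right) = - \frac{7}{9} \approx -0.77778$)
$a{\left(J \right)} = - 2 J^{2}$ ($a{\left(J \right)} = - J 2 J = - 2 J^{2}$)
$g{\left(y,b \right)} = - \frac{23}{7}$ ($g{\left(y,b \right)} = \left(- \frac{1}{7}\right) 23 = - \frac{23}{7}$)
$q = -648$ ($q = - 2 \cdot 18^{2} = \left(-2\right) 324 = -648$)
$g{\left(18,d \right)} - q = - \frac{23}{7} - -648 = - \frac{23}{7} + 648 = \frac{4513}{7}$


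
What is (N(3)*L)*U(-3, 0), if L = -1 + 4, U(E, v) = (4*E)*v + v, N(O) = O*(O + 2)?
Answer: 0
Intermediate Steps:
N(O) = O*(2 + O)
U(E, v) = v + 4*E*v (U(E, v) = 4*E*v + v = v + 4*E*v)
L = 3
(N(3)*L)*U(-3, 0) = ((3*(2 + 3))*3)*(0*(1 + 4*(-3))) = ((3*5)*3)*(0*(1 - 12)) = (15*3)*(0*(-11)) = 45*0 = 0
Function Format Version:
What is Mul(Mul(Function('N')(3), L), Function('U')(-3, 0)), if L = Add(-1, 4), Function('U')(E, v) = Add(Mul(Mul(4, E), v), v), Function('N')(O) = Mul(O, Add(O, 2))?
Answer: 0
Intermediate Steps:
Function('N')(O) = Mul(O, Add(2, O))
Function('U')(E, v) = Add(v, Mul(4, E, v)) (Function('U')(E, v) = Add(Mul(4, E, v), v) = Add(v, Mul(4, E, v)))
L = 3
Mul(Mul(Function('N')(3), L), Function('U')(-3, 0)) = Mul(Mul(Mul(3, Add(2, 3)), 3), Mul(0, Add(1, Mul(4, -3)))) = Mul(Mul(Mul(3, 5), 3), Mul(0, Add(1, -12))) = Mul(Mul(15, 3), Mul(0, -11)) = Mul(45, 0) = 0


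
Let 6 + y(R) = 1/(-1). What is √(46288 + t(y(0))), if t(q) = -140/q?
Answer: 2*√11577 ≈ 215.19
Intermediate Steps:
y(R) = -7 (y(R) = -6 + 1/(-1) = -6 - 1 = -7)
t(q) = -140/q
√(46288 + t(y(0))) = √(46288 - 140/(-7)) = √(46288 - 140*(-⅐)) = √(46288 + 20) = √46308 = 2*√11577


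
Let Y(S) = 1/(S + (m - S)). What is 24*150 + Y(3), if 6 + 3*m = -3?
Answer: 10799/3 ≈ 3599.7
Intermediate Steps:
m = -3 (m = -2 + (⅓)*(-3) = -2 - 1 = -3)
Y(S) = -⅓ (Y(S) = 1/(S + (-3 - S)) = 1/(-3) = -⅓)
24*150 + Y(3) = 24*150 - ⅓ = 3600 - ⅓ = 10799/3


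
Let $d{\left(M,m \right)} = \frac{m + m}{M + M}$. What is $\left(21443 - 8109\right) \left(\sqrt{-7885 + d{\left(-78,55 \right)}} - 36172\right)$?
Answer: $-482317448 + \frac{6667 i \sqrt{47976630}}{39} \approx -4.8232 \cdot 10^{8} + 1.1841 \cdot 10^{6} i$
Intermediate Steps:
$d{\left(M,m \right)} = \frac{m}{M}$ ($d{\left(M,m \right)} = \frac{2 m}{2 M} = 2 m \frac{1}{2 M} = \frac{m}{M}$)
$\left(21443 - 8109\right) \left(\sqrt{-7885 + d{\left(-78,55 \right)}} - 36172\right) = \left(21443 - 8109\right) \left(\sqrt{-7885 + \frac{55}{-78}} - 36172\right) = 13334 \left(\sqrt{-7885 + 55 \left(- \frac{1}{78}\right)} - 36172\right) = 13334 \left(\sqrt{-7885 - \frac{55}{78}} - 36172\right) = 13334 \left(\sqrt{- \frac{615085}{78}} - 36172\right) = 13334 \left(\frac{i \sqrt{47976630}}{78} - 36172\right) = 13334 \left(-36172 + \frac{i \sqrt{47976630}}{78}\right) = -482317448 + \frac{6667 i \sqrt{47976630}}{39}$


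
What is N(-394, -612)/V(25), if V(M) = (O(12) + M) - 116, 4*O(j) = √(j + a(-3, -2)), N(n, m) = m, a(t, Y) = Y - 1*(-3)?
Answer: 22848/3397 + 816*√13/44161 ≈ 6.7926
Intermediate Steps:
a(t, Y) = 3 + Y (a(t, Y) = Y + 3 = 3 + Y)
O(j) = √(1 + j)/4 (O(j) = √(j + (3 - 2))/4 = √(j + 1)/4 = √(1 + j)/4)
V(M) = -116 + M + √13/4 (V(M) = (√(1 + 12)/4 + M) - 116 = (√13/4 + M) - 116 = (M + √13/4) - 116 = -116 + M + √13/4)
N(-394, -612)/V(25) = -612/(-116 + 25 + √13/4) = -612/(-91 + √13/4)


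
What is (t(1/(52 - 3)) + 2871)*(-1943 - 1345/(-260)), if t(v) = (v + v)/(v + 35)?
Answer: -82740421891/14872 ≈ -5.5635e+6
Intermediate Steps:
t(v) = 2*v/(35 + v) (t(v) = (2*v)/(35 + v) = 2*v/(35 + v))
(t(1/(52 - 3)) + 2871)*(-1943 - 1345/(-260)) = (2/((52 - 3)*(35 + 1/(52 - 3))) + 2871)*(-1943 - 1345/(-260)) = (2/(49*(35 + 1/49)) + 2871)*(-1943 - 1345*(-1/260)) = (2*(1/49)/(35 + 1/49) + 2871)*(-1943 + 269/52) = (2*(1/49)/(1716/49) + 2871)*(-100767/52) = (2*(1/49)*(49/1716) + 2871)*(-100767/52) = (1/858 + 2871)*(-100767/52) = (2463319/858)*(-100767/52) = -82740421891/14872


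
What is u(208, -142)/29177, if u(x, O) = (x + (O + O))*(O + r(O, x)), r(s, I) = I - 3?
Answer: -4788/29177 ≈ -0.16410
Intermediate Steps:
r(s, I) = -3 + I
u(x, O) = (x + 2*O)*(-3 + O + x) (u(x, O) = (x + (O + O))*(O + (-3 + x)) = (x + 2*O)*(-3 + O + x))
u(208, -142)/29177 = (2*(-142)² - 142*208 + 208*(-3 + 208) + 2*(-142)*(-3 + 208))/29177 = (2*20164 - 29536 + 208*205 + 2*(-142)*205)*(1/29177) = (40328 - 29536 + 42640 - 58220)*(1/29177) = -4788*1/29177 = -4788/29177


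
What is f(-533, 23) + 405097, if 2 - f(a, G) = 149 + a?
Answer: 405483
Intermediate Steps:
f(a, G) = -147 - a (f(a, G) = 2 - (149 + a) = 2 + (-149 - a) = -147 - a)
f(-533, 23) + 405097 = (-147 - 1*(-533)) + 405097 = (-147 + 533) + 405097 = 386 + 405097 = 405483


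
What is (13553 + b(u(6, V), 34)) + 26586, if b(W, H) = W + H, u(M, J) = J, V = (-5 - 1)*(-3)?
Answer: 40191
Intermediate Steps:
V = 18 (V = -6*(-3) = 18)
b(W, H) = H + W
(13553 + b(u(6, V), 34)) + 26586 = (13553 + (34 + 18)) + 26586 = (13553 + 52) + 26586 = 13605 + 26586 = 40191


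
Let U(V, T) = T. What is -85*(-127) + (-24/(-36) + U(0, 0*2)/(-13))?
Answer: 32387/3 ≈ 10796.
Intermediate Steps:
-85*(-127) + (-24/(-36) + U(0, 0*2)/(-13)) = -85*(-127) + (-24/(-36) + (0*2)/(-13)) = 10795 + (-24*(-1/36) + 0*(-1/13)) = 10795 + (2/3 + 0) = 10795 + 2/3 = 32387/3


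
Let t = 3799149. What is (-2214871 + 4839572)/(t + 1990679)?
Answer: 2624701/5789828 ≈ 0.45333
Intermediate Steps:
(-2214871 + 4839572)/(t + 1990679) = (-2214871 + 4839572)/(3799149 + 1990679) = 2624701/5789828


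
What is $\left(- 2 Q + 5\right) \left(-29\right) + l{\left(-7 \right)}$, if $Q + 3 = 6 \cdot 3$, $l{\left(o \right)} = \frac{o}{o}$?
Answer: $726$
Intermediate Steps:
$l{\left(o \right)} = 1$
$Q = 15$ ($Q = -3 + 6 \cdot 3 = -3 + 18 = 15$)
$\left(- 2 Q + 5\right) \left(-29\right) + l{\left(-7 \right)} = \left(\left(-2\right) 15 + 5\right) \left(-29\right) + 1 = \left(-30 + 5\right) \left(-29\right) + 1 = \left(-25\right) \left(-29\right) + 1 = 725 + 1 = 726$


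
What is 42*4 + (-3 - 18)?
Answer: 147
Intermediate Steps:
42*4 + (-3 - 18) = 168 - 21 = 147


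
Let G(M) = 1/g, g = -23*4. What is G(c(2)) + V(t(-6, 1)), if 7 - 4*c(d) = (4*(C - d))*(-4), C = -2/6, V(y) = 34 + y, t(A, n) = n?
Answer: 3219/92 ≈ 34.989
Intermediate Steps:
C = -1/3 (C = -2*1/6 = -1/3 ≈ -0.33333)
g = -92
c(d) = 5/12 - 4*d (c(d) = 7/4 - 4*(-1/3 - d)*(-4)/4 = 7/4 - (-4/3 - 4*d)*(-4)/4 = 7/4 - (16/3 + 16*d)/4 = 7/4 + (-4/3 - 4*d) = 5/12 - 4*d)
G(M) = -1/92 (G(M) = 1/(-92) = -1/92)
G(c(2)) + V(t(-6, 1)) = -1/92 + (34 + 1) = -1/92 + 35 = 3219/92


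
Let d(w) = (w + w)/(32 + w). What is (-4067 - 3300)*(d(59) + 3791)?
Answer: -2542344333/91 ≈ -2.7938e+7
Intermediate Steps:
d(w) = 2*w/(32 + w) (d(w) = (2*w)/(32 + w) = 2*w/(32 + w))
(-4067 - 3300)*(d(59) + 3791) = (-4067 - 3300)*(2*59/(32 + 59) + 3791) = -7367*(2*59/91 + 3791) = -7367*(2*59*(1/91) + 3791) = -7367*(118/91 + 3791) = -7367*345099/91 = -2542344333/91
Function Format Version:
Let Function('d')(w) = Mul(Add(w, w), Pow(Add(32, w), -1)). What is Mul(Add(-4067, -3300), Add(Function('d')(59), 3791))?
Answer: Rational(-2542344333, 91) ≈ -2.7938e+7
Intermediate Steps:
Function('d')(w) = Mul(2, w, Pow(Add(32, w), -1)) (Function('d')(w) = Mul(Mul(2, w), Pow(Add(32, w), -1)) = Mul(2, w, Pow(Add(32, w), -1)))
Mul(Add(-4067, -3300), Add(Function('d')(59), 3791)) = Mul(Add(-4067, -3300), Add(Mul(2, 59, Pow(Add(32, 59), -1)), 3791)) = Mul(-7367, Add(Mul(2, 59, Pow(91, -1)), 3791)) = Mul(-7367, Add(Mul(2, 59, Rational(1, 91)), 3791)) = Mul(-7367, Add(Rational(118, 91), 3791)) = Mul(-7367, Rational(345099, 91)) = Rational(-2542344333, 91)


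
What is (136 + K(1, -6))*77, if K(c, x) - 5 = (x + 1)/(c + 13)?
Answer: 21659/2 ≈ 10830.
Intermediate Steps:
K(c, x) = 5 + (1 + x)/(13 + c) (K(c, x) = 5 + (x + 1)/(c + 13) = 5 + (1 + x)/(13 + c))
(136 + K(1, -6))*77 = (136 + (66 - 6 + 5*1)/(13 + 1))*77 = (136 + (66 - 6 + 5)/14)*77 = (136 + (1/14)*65)*77 = (136 + 65/14)*77 = (1969/14)*77 = 21659/2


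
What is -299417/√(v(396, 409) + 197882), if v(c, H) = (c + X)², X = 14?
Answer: -299417*√365982/365982 ≈ -494.93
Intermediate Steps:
v(c, H) = (14 + c)² (v(c, H) = (c + 14)² = (14 + c)²)
-299417/√(v(396, 409) + 197882) = -299417/√((14 + 396)² + 197882) = -299417/√(410² + 197882) = -299417/√(168100 + 197882) = -299417*√365982/365982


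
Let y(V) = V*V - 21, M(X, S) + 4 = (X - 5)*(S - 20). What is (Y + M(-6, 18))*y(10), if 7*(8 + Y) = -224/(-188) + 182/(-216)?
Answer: 4030027/5076 ≈ 793.94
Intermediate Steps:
M(X, S) = -4 + (-20 + S)*(-5 + X) (M(X, S) = -4 + (X - 5)*(S - 20) = -4 + (-5 + X)*(-20 + S) = -4 + (-20 + S)*(-5 + X))
y(V) = -21 + V² (y(V) = V² - 21 = -21 + V²)
Y = -40355/5076 (Y = -8 + (-224/(-188) + 182/(-216))/7 = -8 + (-224*(-1/188) + 182*(-1/216))/7 = -8 + (56/47 - 91/108)/7 = -8 + (⅐)*(1771/5076) = -8 + 253/5076 = -40355/5076 ≈ -7.9502)
(Y + M(-6, 18))*y(10) = (-40355/5076 + (96 - 20*(-6) - 5*18 + 18*(-6)))*(-21 + 10²) = (-40355/5076 + (96 + 120 - 90 - 108))*(-21 + 100) = (-40355/5076 + 18)*79 = (51013/5076)*79 = 4030027/5076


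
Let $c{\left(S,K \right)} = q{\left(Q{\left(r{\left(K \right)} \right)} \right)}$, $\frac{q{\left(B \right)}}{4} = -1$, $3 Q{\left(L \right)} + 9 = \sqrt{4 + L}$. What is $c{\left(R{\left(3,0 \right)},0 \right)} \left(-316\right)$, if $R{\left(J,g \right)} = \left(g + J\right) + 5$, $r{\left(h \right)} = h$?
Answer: $1264$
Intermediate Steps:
$R{\left(J,g \right)} = 5 + J + g$ ($R{\left(J,g \right)} = \left(J + g\right) + 5 = 5 + J + g$)
$Q{\left(L \right)} = -3 + \frac{\sqrt{4 + L}}{3}$
$q{\left(B \right)} = -4$ ($q{\left(B \right)} = 4 \left(-1\right) = -4$)
$c{\left(S,K \right)} = -4$
$c{\left(R{\left(3,0 \right)},0 \right)} \left(-316\right) = \left(-4\right) \left(-316\right) = 1264$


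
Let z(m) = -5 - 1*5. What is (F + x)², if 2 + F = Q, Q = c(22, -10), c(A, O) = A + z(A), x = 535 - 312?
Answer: 54289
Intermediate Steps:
x = 223
z(m) = -10 (z(m) = -5 - 5 = -10)
c(A, O) = -10 + A (c(A, O) = A - 10 = -10 + A)
Q = 12 (Q = -10 + 22 = 12)
F = 10 (F = -2 + 12 = 10)
(F + x)² = (10 + 223)² = 233² = 54289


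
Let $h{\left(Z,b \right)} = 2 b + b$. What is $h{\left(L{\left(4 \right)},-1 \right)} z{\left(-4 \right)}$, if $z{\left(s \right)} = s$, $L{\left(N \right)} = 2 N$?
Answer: $12$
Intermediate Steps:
$h{\left(Z,b \right)} = 3 b$
$h{\left(L{\left(4 \right)},-1 \right)} z{\left(-4 \right)} = 3 \left(-1\right) \left(-4\right) = \left(-3\right) \left(-4\right) = 12$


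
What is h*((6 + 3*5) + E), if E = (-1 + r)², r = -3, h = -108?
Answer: -3996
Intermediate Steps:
E = 16 (E = (-1 - 3)² = (-4)² = 16)
h*((6 + 3*5) + E) = -108*((6 + 3*5) + 16) = -108*((6 + 15) + 16) = -108*(21 + 16) = -108*37 = -3996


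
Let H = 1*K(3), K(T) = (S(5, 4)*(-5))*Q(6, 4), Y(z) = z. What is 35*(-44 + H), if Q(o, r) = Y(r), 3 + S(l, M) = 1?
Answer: -140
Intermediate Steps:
S(l, M) = -2 (S(l, M) = -3 + 1 = -2)
Q(o, r) = r
K(T) = 40 (K(T) = -2*(-5)*4 = 10*4 = 40)
H = 40 (H = 1*40 = 40)
35*(-44 + H) = 35*(-44 + 40) = 35*(-4) = -140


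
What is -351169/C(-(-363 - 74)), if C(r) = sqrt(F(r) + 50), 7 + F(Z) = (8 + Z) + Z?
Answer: -351169*sqrt(37)/185 ≈ -11546.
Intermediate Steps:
F(Z) = 1 + 2*Z (F(Z) = -7 + ((8 + Z) + Z) = -7 + (8 + 2*Z) = 1 + 2*Z)
C(r) = sqrt(51 + 2*r) (C(r) = sqrt((1 + 2*r) + 50) = sqrt(51 + 2*r))
-351169/C(-(-363 - 74)) = -351169/sqrt(51 + 2*(-(-363 - 74))) = -351169/sqrt(51 + 2*(-1*(-437))) = -351169/sqrt(51 + 2*437) = -351169/sqrt(51 + 874) = -351169*sqrt(37)/185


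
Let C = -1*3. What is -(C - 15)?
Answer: 18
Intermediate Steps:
C = -3
-(C - 15) = -(-3 - 15) = -1*(-18) = 18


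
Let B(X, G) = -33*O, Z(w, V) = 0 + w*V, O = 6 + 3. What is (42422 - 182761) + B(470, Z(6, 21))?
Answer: -140636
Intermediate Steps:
O = 9
Z(w, V) = V*w (Z(w, V) = 0 + V*w = V*w)
B(X, G) = -297 (B(X, G) = -33*9 = -297)
(42422 - 182761) + B(470, Z(6, 21)) = (42422 - 182761) - 297 = -140339 - 297 = -140636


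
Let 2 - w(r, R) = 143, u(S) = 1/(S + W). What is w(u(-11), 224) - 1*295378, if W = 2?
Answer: -295519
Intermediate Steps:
u(S) = 1/(2 + S) (u(S) = 1/(S + 2) = 1/(2 + S))
w(r, R) = -141 (w(r, R) = 2 - 1*143 = 2 - 143 = -141)
w(u(-11), 224) - 1*295378 = -141 - 1*295378 = -141 - 295378 = -295519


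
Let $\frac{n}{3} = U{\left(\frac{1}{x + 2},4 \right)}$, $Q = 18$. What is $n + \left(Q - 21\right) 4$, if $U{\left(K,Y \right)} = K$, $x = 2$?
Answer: $- \frac{45}{4} \approx -11.25$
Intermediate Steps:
$n = \frac{3}{4}$ ($n = \frac{3}{2 + 2} = \frac{3}{4} \approx 0.75$)
$n + \left(Q - 21\right) 4 = \frac{3}{4} + \left(18 - 21\right) 4 = \frac{3}{4} - 12 = - \frac{45}{4}$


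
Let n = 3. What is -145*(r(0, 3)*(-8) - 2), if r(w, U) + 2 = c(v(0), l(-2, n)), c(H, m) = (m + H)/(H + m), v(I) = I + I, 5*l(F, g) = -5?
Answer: -870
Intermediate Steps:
l(F, g) = -1 (l(F, g) = (⅕)*(-5) = -1)
v(I) = 2*I
c(H, m) = 1 (c(H, m) = (H + m)/(H + m) = 1)
r(w, U) = -1 (r(w, U) = -2 + 1 = -1)
-145*(r(0, 3)*(-8) - 2) = -145*(-1*(-8) - 2) = -145*(8 - 2) = -145*6 = -870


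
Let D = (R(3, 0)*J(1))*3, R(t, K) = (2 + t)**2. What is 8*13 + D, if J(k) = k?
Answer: 179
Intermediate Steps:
D = 75 (D = ((2 + 3)**2*1)*3 = (5**2*1)*3 = (25*1)*3 = 25*3 = 75)
8*13 + D = 8*13 + 75 = 104 + 75 = 179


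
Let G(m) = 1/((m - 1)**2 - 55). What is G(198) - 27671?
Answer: -1072361933/38754 ≈ -27671.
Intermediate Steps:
G(m) = 1/(-55 + (-1 + m)**2) (G(m) = 1/((-1 + m)**2 - 55) = 1/(-55 + (-1 + m)**2))
G(198) - 27671 = 1/(-55 + (-1 + 198)**2) - 27671 = 1/(-55 + 197**2) - 27671 = 1/(-55 + 38809) - 27671 = 1/38754 - 27671 = -1072361933/38754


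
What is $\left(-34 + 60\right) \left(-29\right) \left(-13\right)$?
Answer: $9802$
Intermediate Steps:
$\left(-34 + 60\right) \left(-29\right) \left(-13\right) = 26 \left(-29\right) \left(-13\right) = \left(-754\right) \left(-13\right) = 9802$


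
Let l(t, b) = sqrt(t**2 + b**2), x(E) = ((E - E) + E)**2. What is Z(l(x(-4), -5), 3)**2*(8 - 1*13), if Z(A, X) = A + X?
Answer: -1450 - 30*sqrt(281) ≈ -1952.9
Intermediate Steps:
x(E) = E**2 (x(E) = (0 + E)**2 = E**2)
l(t, b) = sqrt(b**2 + t**2)
Z(l(x(-4), -5), 3)**2*(8 - 1*13) = (sqrt((-5)**2 + ((-4)**2)**2) + 3)**2*(8 - 1*13) = (sqrt(25 + 16**2) + 3)**2*(8 - 13) = (sqrt(25 + 256) + 3)**2*(-5) = (sqrt(281) + 3)**2*(-5) = (3 + sqrt(281))**2*(-5) = -5*(3 + sqrt(281))**2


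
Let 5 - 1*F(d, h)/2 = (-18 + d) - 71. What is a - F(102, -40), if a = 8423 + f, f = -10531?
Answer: -2092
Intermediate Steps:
F(d, h) = 188 - 2*d (F(d, h) = 10 - 2*((-18 + d) - 71) = 10 - 2*(-89 + d) = 10 + (178 - 2*d) = 188 - 2*d)
a = -2108 (a = 8423 - 10531 = -2108)
a - F(102, -40) = -2108 - (188 - 2*102) = -2108 - (188 - 204) = -2108 - 1*(-16) = -2108 + 16 = -2092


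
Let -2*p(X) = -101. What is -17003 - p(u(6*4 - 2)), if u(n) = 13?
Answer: -34107/2 ≈ -17054.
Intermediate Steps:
p(X) = 101/2 (p(X) = -½*(-101) = 101/2)
-17003 - p(u(6*4 - 2)) = -17003 - 1*101/2 = -17003 - 101/2 = -34107/2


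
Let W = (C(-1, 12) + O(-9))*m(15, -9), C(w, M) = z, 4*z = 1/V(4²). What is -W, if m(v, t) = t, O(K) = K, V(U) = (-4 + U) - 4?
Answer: -2583/32 ≈ -80.719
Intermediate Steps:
V(U) = -8 + U
z = 1/32 (z = 1/(4*(-8 + 4²)) = 1/(4*(-8 + 16)) = (¼)/8 = (¼)*(⅛) = 1/32 ≈ 0.031250)
C(w, M) = 1/32
W = 2583/32 (W = (1/32 - 9)*(-9) = -287/32*(-9) = 2583/32 ≈ 80.719)
-W = -1*2583/32 = -2583/32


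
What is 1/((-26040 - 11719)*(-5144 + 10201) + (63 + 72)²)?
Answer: -1/190929038 ≈ -5.2375e-9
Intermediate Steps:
1/((-26040 - 11719)*(-5144 + 10201) + (63 + 72)²) = 1/(-37759*5057 + 135²) = 1/(-190947263 + 18225) = 1/(-190929038) = -1/190929038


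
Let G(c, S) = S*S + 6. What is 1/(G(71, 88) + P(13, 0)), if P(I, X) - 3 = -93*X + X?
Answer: 1/7753 ≈ 0.00012898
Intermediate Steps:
G(c, S) = 6 + S² (G(c, S) = S² + 6 = 6 + S²)
P(I, X) = 3 - 92*X (P(I, X) = 3 + (-93*X + X) = 3 - 92*X)
1/(G(71, 88) + P(13, 0)) = 1/((6 + 88²) + (3 - 92*0)) = 1/((6 + 7744) + (3 + 0)) = 1/(7750 + 3) = 1/7753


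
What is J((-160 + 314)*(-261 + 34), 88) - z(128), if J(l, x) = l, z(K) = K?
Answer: -35086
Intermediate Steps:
J((-160 + 314)*(-261 + 34), 88) - z(128) = (-160 + 314)*(-261 + 34) - 1*128 = 154*(-227) - 128 = -34958 - 128 = -35086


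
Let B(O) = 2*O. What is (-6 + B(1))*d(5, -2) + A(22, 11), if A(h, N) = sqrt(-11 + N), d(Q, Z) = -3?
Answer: 12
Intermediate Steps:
(-6 + B(1))*d(5, -2) + A(22, 11) = (-6 + 2*1)*(-3) + sqrt(-11 + 11) = (-6 + 2)*(-3) + sqrt(0) = -4*(-3) + 0 = 12 + 0 = 12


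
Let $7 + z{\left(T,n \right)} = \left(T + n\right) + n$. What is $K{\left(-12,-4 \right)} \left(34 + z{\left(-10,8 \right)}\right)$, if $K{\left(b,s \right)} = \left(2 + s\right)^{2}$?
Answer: $132$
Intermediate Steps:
$z{\left(T,n \right)} = -7 + T + 2 n$ ($z{\left(T,n \right)} = -7 + \left(\left(T + n\right) + n\right) = -7 + \left(T + 2 n\right) = -7 + T + 2 n$)
$K{\left(-12,-4 \right)} \left(34 + z{\left(-10,8 \right)}\right) = \left(2 - 4\right)^{2} \left(34 - 1\right) = \left(-2\right)^{2} \left(34 - 1\right) = 4 \left(34 - 1\right) = 4 \cdot 33 = 132$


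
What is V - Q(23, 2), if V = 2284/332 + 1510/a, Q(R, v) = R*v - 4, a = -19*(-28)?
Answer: -712725/22078 ≈ -32.282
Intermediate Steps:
a = 532
Q(R, v) = -4 + R*v
V = 214551/22078 (V = 2284/332 + 1510/532 = 2284*(1/332) + 1510*(1/532) = 571/83 + 755/266 = 214551/22078 ≈ 9.7179)
V - Q(23, 2) = 214551/22078 - (-4 + 23*2) = 214551/22078 - (-4 + 46) = 214551/22078 - 1*42 = 214551/22078 - 42 = -712725/22078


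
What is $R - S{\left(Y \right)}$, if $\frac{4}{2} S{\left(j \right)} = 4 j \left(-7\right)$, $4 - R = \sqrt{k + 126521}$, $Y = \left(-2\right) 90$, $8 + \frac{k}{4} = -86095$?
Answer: $-2516 - i \sqrt{217891} \approx -2516.0 - 466.79 i$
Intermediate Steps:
$k = -344412$ ($k = -32 + 4 \left(-86095\right) = -32 - 344380 = -344412$)
$Y = -180$
$R = 4 - i \sqrt{217891}$ ($R = 4 - \sqrt{-344412 + 126521} = 4 - \sqrt{-217891} = 4 - i \sqrt{217891} \approx 4.0 - 466.79 i$)
$S{\left(j \right)} = - 14 j$ ($S{\left(j \right)} = \frac{4 j \left(-7\right)}{2} = \frac{\left(-28\right) j}{2} = - 14 j$)
$R - S{\left(Y \right)} = \left(4 - i \sqrt{217891}\right) - \left(-14\right) \left(-180\right) = \left(4 - i \sqrt{217891}\right) - 2520 = -2516 - i \sqrt{217891}$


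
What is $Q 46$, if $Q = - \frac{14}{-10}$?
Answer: $\frac{322}{5} \approx 64.4$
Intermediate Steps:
$Q = \frac{7}{5}$ ($Q = \left(-14\right) \left(- \frac{1}{10}\right) = \frac{7}{5} \approx 1.4$)
$Q 46 = \frac{7}{5} \cdot 46 = \frac{322}{5}$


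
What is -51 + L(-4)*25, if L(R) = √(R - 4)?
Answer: -51 + 50*I*√2 ≈ -51.0 + 70.711*I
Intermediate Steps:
L(R) = √(-4 + R)
-51 + L(-4)*25 = -51 + √(-4 - 4)*25 = -51 + √(-8)*25 = -51 + (2*I*√2)*25 = -51 + 50*I*√2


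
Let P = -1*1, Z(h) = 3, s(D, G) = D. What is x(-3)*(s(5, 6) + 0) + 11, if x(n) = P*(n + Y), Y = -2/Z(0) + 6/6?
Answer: 73/3 ≈ 24.333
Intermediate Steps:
Y = ⅓ (Y = -2/3 + 6/6 = -2*⅓ + 6*(⅙) = -⅔ + 1 = ⅓ ≈ 0.33333)
P = -1
x(n) = -⅓ - n (x(n) = -(n + ⅓) = -(⅓ + n) = -⅓ - n)
x(-3)*(s(5, 6) + 0) + 11 = (-⅓ - 1*(-3))*(5 + 0) + 11 = (-⅓ + 3)*5 + 11 = (8/3)*5 + 11 = 40/3 + 11 = 73/3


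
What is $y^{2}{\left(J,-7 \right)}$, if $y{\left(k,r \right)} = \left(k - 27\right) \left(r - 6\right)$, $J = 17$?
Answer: $16900$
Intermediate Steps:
$y{\left(k,r \right)} = \left(-27 + k\right) \left(-6 + r\right)$
$y^{2}{\left(J,-7 \right)} = \left(162 - -189 - 102 + 17 \left(-7\right)\right)^{2} = \left(162 + 189 - 102 - 119\right)^{2} = 130^{2} = 16900$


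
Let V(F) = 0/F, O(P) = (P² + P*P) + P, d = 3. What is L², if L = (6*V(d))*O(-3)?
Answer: 0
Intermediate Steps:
O(P) = P + 2*P² (O(P) = (P² + P²) + P = 2*P² + P = P + 2*P²)
V(F) = 0
L = 0 (L = (6*0)*(-3*(1 + 2*(-3))) = 0*(-3*(1 - 6)) = 0*(-3*(-5)) = 0*15 = 0)
L² = 0² = 0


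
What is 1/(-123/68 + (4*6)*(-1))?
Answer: -68/1755 ≈ -0.038746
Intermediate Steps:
1/(-123/68 + (4*6)*(-1)) = 1/((1/68)*(-123) + 24*(-1)) = 1/(-123/68 - 24) = 1/(-1755/68) = -68/1755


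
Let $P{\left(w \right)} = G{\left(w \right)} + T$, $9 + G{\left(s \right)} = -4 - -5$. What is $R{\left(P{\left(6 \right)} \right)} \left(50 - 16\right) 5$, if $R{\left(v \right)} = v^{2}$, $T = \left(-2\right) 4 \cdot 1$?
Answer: $43520$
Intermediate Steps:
$G{\left(s \right)} = -8$ ($G{\left(s \right)} = -9 - -1 = -9 + \left(-4 + 5\right) = -9 + 1 = -8$)
$T = -8$ ($T = \left(-8\right) 1 = -8$)
$P{\left(w \right)} = -16$ ($P{\left(w \right)} = -8 - 8 = -16$)
$R{\left(P{\left(6 \right)} \right)} \left(50 - 16\right) 5 = \left(-16\right)^{2} \left(50 - 16\right) 5 = 256 \cdot 34 \cdot 5 = 8704 \cdot 5 = 43520$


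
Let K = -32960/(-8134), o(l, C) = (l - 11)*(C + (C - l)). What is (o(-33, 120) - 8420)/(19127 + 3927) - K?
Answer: -231513432/46880309 ≈ -4.9384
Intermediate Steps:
o(l, C) = (-11 + l)*(-l + 2*C)
K = 16480/4067 (K = -32960*(-1/8134) = 16480/4067 ≈ 4.0521)
(o(-33, 120) - 8420)/(19127 + 3927) - K = ((-1*(-33)² - 22*120 + 11*(-33) + 2*120*(-33)) - 8420)/(19127 + 3927) - 1*16480/4067 = ((-1*1089 - 2640 - 363 - 7920) - 8420)/23054 - 16480/4067 = ((-1089 - 2640 - 363 - 7920) - 8420)*(1/23054) - 16480/4067 = (-12012 - 8420)*(1/23054) - 16480/4067 = -20432*1/23054 - 16480/4067 = -10216/11527 - 16480/4067 = -231513432/46880309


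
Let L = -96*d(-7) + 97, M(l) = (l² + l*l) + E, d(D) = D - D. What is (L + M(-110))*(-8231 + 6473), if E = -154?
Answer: -42443394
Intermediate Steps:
d(D) = 0
M(l) = -154 + 2*l² (M(l) = (l² + l*l) - 154 = (l² + l²) - 154 = 2*l² - 154 = -154 + 2*l²)
L = 97 (L = -96*0 + 97 = 0 + 97 = 97)
(L + M(-110))*(-8231 + 6473) = (97 + (-154 + 2*(-110)²))*(-8231 + 6473) = (97 + (-154 + 2*12100))*(-1758) = (97 + (-154 + 24200))*(-1758) = (97 + 24046)*(-1758) = 24143*(-1758) = -42443394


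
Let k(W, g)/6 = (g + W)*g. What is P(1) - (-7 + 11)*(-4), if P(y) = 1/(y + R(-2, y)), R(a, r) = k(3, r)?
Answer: 401/25 ≈ 16.040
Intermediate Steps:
k(W, g) = 6*g*(W + g) (k(W, g) = 6*((g + W)*g) = 6*((W + g)*g) = 6*(g*(W + g)) = 6*g*(W + g))
R(a, r) = 6*r*(3 + r)
P(y) = 1/(y + 6*y*(3 + y))
P(1) - (-7 + 11)*(-4) = 1/(1*(19 + 6*1)) - (-7 + 11)*(-4) = 1/(19 + 6) - 4*(-4) = 1/25 - 1*(-16) = 1*(1/25) + 16 = 1/25 + 16 = 401/25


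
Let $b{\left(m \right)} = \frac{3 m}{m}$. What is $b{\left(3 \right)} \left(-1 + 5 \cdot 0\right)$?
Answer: $-3$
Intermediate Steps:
$b{\left(m \right)} = 3$
$b{\left(3 \right)} \left(-1 + 5 \cdot 0\right) = 3 \left(-1 + 5 \cdot 0\right) = 3 \left(-1 + 0\right) = 3 \left(-1\right) = -3$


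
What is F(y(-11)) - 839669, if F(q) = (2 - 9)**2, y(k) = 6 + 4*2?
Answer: -839620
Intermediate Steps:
y(k) = 14 (y(k) = 6 + 8 = 14)
F(q) = 49 (F(q) = (-7)**2 = 49)
F(y(-11)) - 839669 = 49 - 839669 = -839620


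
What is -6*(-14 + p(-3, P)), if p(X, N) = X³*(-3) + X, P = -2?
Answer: -384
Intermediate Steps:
p(X, N) = X - 3*X³ (p(X, N) = -3*X³ + X = X - 3*X³)
-6*(-14 + p(-3, P)) = -6*(-14 + (-3 - 3*(-3)³)) = -6*(-14 + (-3 - 3*(-27))) = -6*(-14 + (-3 + 81)) = -6*(-14 + 78) = -6*64 = -384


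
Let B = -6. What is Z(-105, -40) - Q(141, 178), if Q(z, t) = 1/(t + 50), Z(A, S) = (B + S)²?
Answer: 482447/228 ≈ 2116.0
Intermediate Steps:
Z(A, S) = (-6 + S)²
Q(z, t) = 1/(50 + t)
Z(-105, -40) - Q(141, 178) = (-6 - 40)² - 1/(50 + 178) = (-46)² - 1/228 = 2116 - 1*1/228 = 2116 - 1/228 = 482447/228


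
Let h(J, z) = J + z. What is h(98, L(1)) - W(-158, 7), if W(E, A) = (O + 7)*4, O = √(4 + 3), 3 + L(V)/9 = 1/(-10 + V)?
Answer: 42 - 4*√7 ≈ 31.417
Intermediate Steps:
L(V) = -27 + 9/(-10 + V)
O = √7 ≈ 2.6458
W(E, A) = 28 + 4*√7 (W(E, A) = (√7 + 7)*4 = (7 + √7)*4 = 28 + 4*√7)
h(98, L(1)) - W(-158, 7) = (98 + 9*(31 - 3*1)/(-10 + 1)) - (28 + 4*√7) = (98 + 9*(31 - 3)/(-9)) + (-28 - 4*√7) = (98 + 9*(-⅑)*28) + (-28 - 4*√7) = (98 - 28) + (-28 - 4*√7) = 70 + (-28 - 4*√7) = 42 - 4*√7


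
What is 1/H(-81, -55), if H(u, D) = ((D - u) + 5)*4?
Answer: 1/124 ≈ 0.0080645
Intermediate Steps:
H(u, D) = 20 - 4*u + 4*D (H(u, D) = (5 + D - u)*4 = 20 - 4*u + 4*D)
1/H(-81, -55) = 1/(20 - 4*(-81) + 4*(-55)) = 1/(20 + 324 - 220) = 1/124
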